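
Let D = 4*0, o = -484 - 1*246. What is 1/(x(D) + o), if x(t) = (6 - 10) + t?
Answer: -1/734 ≈ -0.0013624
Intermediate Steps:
o = -730 (o = -484 - 246 = -730)
D = 0
x(t) = -4 + t
1/(x(D) + o) = 1/((-4 + 0) - 730) = 1/(-4 - 730) = 1/(-734) = -1/734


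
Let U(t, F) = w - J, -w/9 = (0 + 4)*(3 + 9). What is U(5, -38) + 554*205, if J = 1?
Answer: 113137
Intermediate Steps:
w = -432 (w = -9*(0 + 4)*(3 + 9) = -36*12 = -9*48 = -432)
U(t, F) = -433 (U(t, F) = -432 - 1*1 = -432 - 1 = -433)
U(5, -38) + 554*205 = -433 + 554*205 = -433 + 113570 = 113137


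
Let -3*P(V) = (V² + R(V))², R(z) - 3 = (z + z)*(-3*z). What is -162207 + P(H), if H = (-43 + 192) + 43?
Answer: -11324414370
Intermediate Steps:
R(z) = 3 - 6*z² (R(z) = 3 + (z + z)*(-3*z) = 3 + (2*z)*(-3*z) = 3 - 6*z²)
H = 192 (H = 149 + 43 = 192)
P(V) = -(3 - 5*V²)²/3 (P(V) = -(V² + (3 - 6*V²))²/3 = -(3 - 5*V²)²/3)
-162207 + P(H) = -162207 - (-3 + 5*192²)²/3 = -162207 - (-3 + 5*36864)²/3 = -162207 - (-3 + 184320)²/3 = -162207 - ⅓*184317² = -162207 - ⅓*33972756489 = -162207 - 11324252163 = -11324414370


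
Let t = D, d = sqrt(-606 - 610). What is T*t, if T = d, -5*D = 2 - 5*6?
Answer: 224*I*sqrt(19)/5 ≈ 195.28*I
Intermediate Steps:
D = 28/5 (D = -(2 - 5*6)/5 = -(2 - 30)/5 = -1/5*(-28) = 28/5 ≈ 5.6000)
d = 8*I*sqrt(19) (d = sqrt(-1216) = 8*I*sqrt(19) ≈ 34.871*I)
t = 28/5 ≈ 5.6000
T = 8*I*sqrt(19) ≈ 34.871*I
T*t = (8*I*sqrt(19))*(28/5) = 224*I*sqrt(19)/5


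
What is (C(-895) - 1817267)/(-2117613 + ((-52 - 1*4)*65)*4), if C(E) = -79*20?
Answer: 1818847/2132173 ≈ 0.85305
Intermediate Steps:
C(E) = -1580
(C(-895) - 1817267)/(-2117613 + ((-52 - 1*4)*65)*4) = (-1580 - 1817267)/(-2117613 + ((-52 - 1*4)*65)*4) = -1818847/(-2117613 + ((-52 - 4)*65)*4) = -1818847/(-2117613 - 56*65*4) = -1818847/(-2117613 - 3640*4) = -1818847/(-2117613 - 14560) = -1818847/(-2132173) = -1818847*(-1/2132173) = 1818847/2132173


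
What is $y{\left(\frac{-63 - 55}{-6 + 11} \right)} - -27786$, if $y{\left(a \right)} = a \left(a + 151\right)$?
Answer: $\frac{619484}{25} \approx 24779.0$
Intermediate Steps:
$y{\left(a \right)} = a \left(151 + a\right)$
$y{\left(\frac{-63 - 55}{-6 + 11} \right)} - -27786 = \frac{-63 - 55}{-6 + 11} \left(151 + \frac{-63 - 55}{-6 + 11}\right) - -27786 = - \frac{118}{5} \left(151 - \frac{118}{5}\right) + 27786 = \left(-118\right) \frac{1}{5} \left(151 - \frac{118}{5}\right) + 27786 = - \frac{118 \left(151 - \frac{118}{5}\right)}{5} + 27786 = \left(- \frac{118}{5}\right) \frac{637}{5} + 27786 = - \frac{75166}{25} + 27786 = \frac{619484}{25}$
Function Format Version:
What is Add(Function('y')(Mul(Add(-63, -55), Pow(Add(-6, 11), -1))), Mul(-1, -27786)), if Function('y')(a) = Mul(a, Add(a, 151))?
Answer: Rational(619484, 25) ≈ 24779.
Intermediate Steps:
Function('y')(a) = Mul(a, Add(151, a))
Add(Function('y')(Mul(Add(-63, -55), Pow(Add(-6, 11), -1))), Mul(-1, -27786)) = Add(Mul(Mul(Add(-63, -55), Pow(Add(-6, 11), -1)), Add(151, Mul(Add(-63, -55), Pow(Add(-6, 11), -1)))), Mul(-1, -27786)) = Add(Mul(Mul(-118, Pow(5, -1)), Add(151, Mul(-118, Pow(5, -1)))), 27786) = Add(Mul(Mul(-118, Rational(1, 5)), Add(151, Mul(-118, Rational(1, 5)))), 27786) = Add(Mul(Rational(-118, 5), Add(151, Rational(-118, 5))), 27786) = Add(Mul(Rational(-118, 5), Rational(637, 5)), 27786) = Add(Rational(-75166, 25), 27786) = Rational(619484, 25)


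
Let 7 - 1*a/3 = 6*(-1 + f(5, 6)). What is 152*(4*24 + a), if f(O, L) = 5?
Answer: 6840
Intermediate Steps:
a = -51 (a = 21 - 18*(-1 + 5) = 21 - 18*4 = 21 - 3*24 = 21 - 72 = -51)
152*(4*24 + a) = 152*(4*24 - 51) = 152*(96 - 51) = 152*45 = 6840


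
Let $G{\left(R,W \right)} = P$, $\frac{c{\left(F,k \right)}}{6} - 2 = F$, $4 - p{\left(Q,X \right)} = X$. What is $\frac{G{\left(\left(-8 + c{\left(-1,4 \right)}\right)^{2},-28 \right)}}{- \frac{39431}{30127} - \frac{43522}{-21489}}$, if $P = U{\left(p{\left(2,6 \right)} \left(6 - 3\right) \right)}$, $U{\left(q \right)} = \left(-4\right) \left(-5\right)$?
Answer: $\frac{2589596412}{92770907} \approx 27.914$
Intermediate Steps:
$p{\left(Q,X \right)} = 4 - X$
$U{\left(q \right)} = 20$
$c{\left(F,k \right)} = 12 + 6 F$
$P = 20$
$G{\left(R,W \right)} = 20$
$\frac{G{\left(\left(-8 + c{\left(-1,4 \right)}\right)^{2},-28 \right)}}{- \frac{39431}{30127} - \frac{43522}{-21489}} = \frac{20}{- \frac{39431}{30127} - \frac{43522}{-21489}} = \frac{20}{\left(-39431\right) \frac{1}{30127} - - \frac{43522}{21489}} = \frac{20}{- \frac{39431}{30127} + \frac{43522}{21489}} = \frac{20}{\frac{463854535}{647399103}} = 20 \cdot \frac{647399103}{463854535} = \frac{2589596412}{92770907}$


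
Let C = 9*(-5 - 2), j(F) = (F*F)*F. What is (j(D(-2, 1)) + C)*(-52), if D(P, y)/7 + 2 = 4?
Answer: -139412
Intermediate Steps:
D(P, y) = 14 (D(P, y) = -14 + 7*4 = -14 + 28 = 14)
j(F) = F**3 (j(F) = F**2*F = F**3)
C = -63 (C = 9*(-7) = -63)
(j(D(-2, 1)) + C)*(-52) = (14**3 - 63)*(-52) = (2744 - 63)*(-52) = 2681*(-52) = -139412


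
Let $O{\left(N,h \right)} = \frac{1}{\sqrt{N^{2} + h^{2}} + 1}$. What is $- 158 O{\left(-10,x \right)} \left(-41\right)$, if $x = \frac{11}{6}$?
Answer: $\frac{38868}{67} \approx 580.12$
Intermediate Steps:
$x = \frac{11}{6}$ ($x = 11 \cdot \frac{1}{6} = \frac{11}{6} \approx 1.8333$)
$O{\left(N,h \right)} = \frac{1}{1 + \sqrt{N^{2} + h^{2}}}$
$- 158 O{\left(-10,x \right)} \left(-41\right) = - \frac{158}{1 + \sqrt{\left(-10\right)^{2} + \left(\frac{11}{6}\right)^{2}}} \left(-41\right) = - \frac{158}{1 + \sqrt{100 + \frac{121}{36}}} \left(-41\right) = - \frac{158}{1 + \sqrt{\frac{3721}{36}}} \left(-41\right) = - \frac{158}{1 + \frac{61}{6}} \left(-41\right) = - \frac{158}{\frac{67}{6}} \left(-41\right) = \left(-158\right) \frac{6}{67} \left(-41\right) = \left(- \frac{948}{67}\right) \left(-41\right) = \frac{38868}{67}$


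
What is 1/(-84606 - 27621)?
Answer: -1/112227 ≈ -8.9105e-6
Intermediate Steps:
1/(-84606 - 27621) = 1/(-112227) = -1/112227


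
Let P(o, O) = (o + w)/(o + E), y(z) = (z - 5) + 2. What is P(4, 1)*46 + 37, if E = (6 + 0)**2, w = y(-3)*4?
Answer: 14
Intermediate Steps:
y(z) = -3 + z (y(z) = (-5 + z) + 2 = -3 + z)
w = -24 (w = (-3 - 3)*4 = -6*4 = -24)
E = 36 (E = 6**2 = 36)
P(o, O) = (-24 + o)/(36 + o) (P(o, O) = (o - 24)/(o + 36) = (-24 + o)/(36 + o))
P(4, 1)*46 + 37 = ((-24 + 4)/(36 + 4))*46 + 37 = (-20/40)*46 + 37 = ((1/40)*(-20))*46 + 37 = -1/2*46 + 37 = -23 + 37 = 14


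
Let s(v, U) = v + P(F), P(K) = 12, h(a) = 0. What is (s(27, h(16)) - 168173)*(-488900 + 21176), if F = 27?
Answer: 78640307016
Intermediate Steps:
s(v, U) = 12 + v (s(v, U) = v + 12 = 12 + v)
(s(27, h(16)) - 168173)*(-488900 + 21176) = ((12 + 27) - 168173)*(-488900 + 21176) = (39 - 168173)*(-467724) = -168134*(-467724) = 78640307016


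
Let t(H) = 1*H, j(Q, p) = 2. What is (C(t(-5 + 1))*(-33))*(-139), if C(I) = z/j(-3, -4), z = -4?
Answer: -9174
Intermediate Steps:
t(H) = H
C(I) = -2 (C(I) = -4/2 = -4*½ = -2)
(C(t(-5 + 1))*(-33))*(-139) = -2*(-33)*(-139) = 66*(-139) = -9174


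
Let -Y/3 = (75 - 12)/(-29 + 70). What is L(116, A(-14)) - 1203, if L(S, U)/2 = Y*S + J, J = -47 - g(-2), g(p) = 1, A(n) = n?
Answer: -97107/41 ≈ -2368.5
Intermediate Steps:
Y = -189/41 (Y = -3*(75 - 12)/(-29 + 70) = -189/41 ≈ -4.6098)
J = -48 (J = -47 - 1*1 = -47 - 1 = -48)
L(S, U) = -96 - 378*S/41 (L(S, U) = 2*(-189*S/41 - 48) = 2*(-48 - 189*S/41) = -96 - 378*S/41)
L(116, A(-14)) - 1203 = (-96 - 378/41*116) - 1203 = (-96 - 43848/41) - 1203 = -47784/41 - 1203 = -97107/41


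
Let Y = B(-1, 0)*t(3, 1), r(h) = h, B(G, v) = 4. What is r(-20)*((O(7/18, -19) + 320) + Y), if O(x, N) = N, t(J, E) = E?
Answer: -6100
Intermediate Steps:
Y = 4 (Y = 4*1 = 4)
r(-20)*((O(7/18, -19) + 320) + Y) = -20*((-19 + 320) + 4) = -20*(301 + 4) = -20*305 = -6100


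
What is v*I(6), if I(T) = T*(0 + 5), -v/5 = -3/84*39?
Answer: 2925/14 ≈ 208.93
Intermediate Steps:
v = 195/28 (v = -5*(-3/84)*39 = -5*(-3*1/84)*39 = -(-5)*39/28 = -5*(-39/28) = 195/28 ≈ 6.9643)
I(T) = 5*T (I(T) = T*5 = 5*T)
v*I(6) = 195*(5*6)/28 = (195/28)*30 = 2925/14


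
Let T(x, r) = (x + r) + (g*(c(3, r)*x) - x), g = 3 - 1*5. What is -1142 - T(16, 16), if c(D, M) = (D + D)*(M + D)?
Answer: 2490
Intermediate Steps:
g = -2 (g = 3 - 5 = -2)
c(D, M) = 2*D*(D + M) (c(D, M) = (2*D)*(D + M) = 2*D*(D + M))
T(x, r) = r - 2*x*(18 + 6*r) (T(x, r) = (x + r) + (-2*2*3*(3 + r)*x - x) = (r + x) + (-2*(18 + 6*r)*x - x) = (r + x) + (-2*x*(18 + 6*r) - x) = (r + x) + (-x - 2*x*(18 + 6*r)) = r - 2*x*(18 + 6*r))
-1142 - T(16, 16) = -1142 - (16 - 12*16*(3 + 16)) = -1142 - (16 - 12*16*19) = -1142 - (16 - 3648) = -1142 - 1*(-3632) = -1142 + 3632 = 2490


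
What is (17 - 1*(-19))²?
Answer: 1296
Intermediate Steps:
(17 - 1*(-19))² = (17 + 19)² = 36² = 1296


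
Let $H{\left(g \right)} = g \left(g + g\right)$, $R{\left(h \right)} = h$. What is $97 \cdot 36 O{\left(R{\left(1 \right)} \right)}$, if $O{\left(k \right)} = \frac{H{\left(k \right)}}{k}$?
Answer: $6984$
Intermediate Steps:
$H{\left(g \right)} = 2 g^{2}$ ($H{\left(g \right)} = g 2 g = 2 g^{2}$)
$O{\left(k \right)} = 2 k$ ($O{\left(k \right)} = \frac{2 k^{2}}{k} = 2 k$)
$97 \cdot 36 O{\left(R{\left(1 \right)} \right)} = 97 \cdot 36 \cdot 2 \cdot 1 = 3492 \cdot 2 = 6984$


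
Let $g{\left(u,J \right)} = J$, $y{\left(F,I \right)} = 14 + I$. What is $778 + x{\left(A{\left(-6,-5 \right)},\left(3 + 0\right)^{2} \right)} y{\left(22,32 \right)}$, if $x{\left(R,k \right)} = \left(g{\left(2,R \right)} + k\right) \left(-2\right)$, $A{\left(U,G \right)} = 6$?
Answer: $-602$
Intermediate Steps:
$x{\left(R,k \right)} = - 2 R - 2 k$ ($x{\left(R,k \right)} = \left(R + k\right) \left(-2\right) = - 2 R - 2 k$)
$778 + x{\left(A{\left(-6,-5 \right)},\left(3 + 0\right)^{2} \right)} y{\left(22,32 \right)} = 778 + \left(\left(-2\right) 6 - 2 \left(3 + 0\right)^{2}\right) \left(14 + 32\right) = 778 + \left(-12 - 2 \cdot 3^{2}\right) 46 = 778 + \left(-12 - 18\right) 46 = 778 - 1380 = -602$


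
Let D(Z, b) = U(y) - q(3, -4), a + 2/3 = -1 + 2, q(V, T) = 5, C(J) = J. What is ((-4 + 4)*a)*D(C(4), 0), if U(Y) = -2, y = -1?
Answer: 0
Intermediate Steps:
a = 1/3 (a = -2/3 + (-1 + 2) = -2/3 + 1 = 1/3 ≈ 0.33333)
D(Z, b) = -7 (D(Z, b) = -2 - 1*5 = -2 - 5 = -7)
((-4 + 4)*a)*D(C(4), 0) = ((-4 + 4)*(1/3))*(-7) = (0*(1/3))*(-7) = 0*(-7) = 0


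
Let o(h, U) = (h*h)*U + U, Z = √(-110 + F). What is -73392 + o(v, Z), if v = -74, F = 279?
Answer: -2191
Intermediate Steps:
Z = 13 (Z = √(-110 + 279) = √169 = 13)
o(h, U) = U + U*h² (o(h, U) = h²*U + U = U*h² + U = U + U*h²)
-73392 + o(v, Z) = -73392 + 13*(1 + (-74)²) = -73392 + 13*(1 + 5476) = -73392 + 13*5477 = -73392 + 71201 = -2191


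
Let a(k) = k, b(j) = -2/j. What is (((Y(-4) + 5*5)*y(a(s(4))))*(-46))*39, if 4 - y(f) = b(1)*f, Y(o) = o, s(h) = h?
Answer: -452088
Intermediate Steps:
y(f) = 4 + 2*f (y(f) = 4 - (-2/1)*f = 4 - (-2*1)*f = 4 - (-2)*f = 4 + 2*f)
(((Y(-4) + 5*5)*y(a(s(4))))*(-46))*39 = (((-4 + 5*5)*(4 + 2*4))*(-46))*39 = (((-4 + 25)*(4 + 8))*(-46))*39 = ((21*12)*(-46))*39 = (252*(-46))*39 = -11592*39 = -452088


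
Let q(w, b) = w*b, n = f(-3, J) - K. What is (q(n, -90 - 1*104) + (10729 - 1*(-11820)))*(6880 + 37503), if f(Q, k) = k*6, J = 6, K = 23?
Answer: 888858341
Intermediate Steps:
f(Q, k) = 6*k
n = 13 (n = 6*6 - 1*23 = 36 - 23 = 13)
q(w, b) = b*w
(q(n, -90 - 1*104) + (10729 - 1*(-11820)))*(6880 + 37503) = ((-90 - 1*104)*13 + (10729 - 1*(-11820)))*(6880 + 37503) = ((-90 - 104)*13 + (10729 + 11820))*44383 = (-194*13 + 22549)*44383 = (-2522 + 22549)*44383 = 20027*44383 = 888858341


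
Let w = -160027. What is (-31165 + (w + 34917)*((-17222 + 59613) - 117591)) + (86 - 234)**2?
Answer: 9408262739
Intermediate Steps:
(-31165 + (w + 34917)*((-17222 + 59613) - 117591)) + (86 - 234)**2 = (-31165 + (-160027 + 34917)*((-17222 + 59613) - 117591)) + (86 - 234)**2 = (-31165 - 125110*(42391 - 117591)) + (-148)**2 = (-31165 - 125110*(-75200)) + 21904 = (-31165 + 9408272000) + 21904 = 9408240835 + 21904 = 9408262739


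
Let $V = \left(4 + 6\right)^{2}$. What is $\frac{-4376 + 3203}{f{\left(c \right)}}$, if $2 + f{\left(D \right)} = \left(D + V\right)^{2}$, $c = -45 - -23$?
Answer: $- \frac{1173}{6082} \approx -0.19286$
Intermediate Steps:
$V = 100$ ($V = 10^{2} = 100$)
$c = -22$ ($c = -45 + 23 = -22$)
$f{\left(D \right)} = -2 + \left(100 + D\right)^{2}$ ($f{\left(D \right)} = -2 + \left(D + 100\right)^{2} = -2 + \left(100 + D\right)^{2}$)
$\frac{-4376 + 3203}{f{\left(c \right)}} = \frac{-4376 + 3203}{-2 + \left(100 - 22\right)^{2}} = - \frac{1173}{-2 + 78^{2}} = - \frac{1173}{-2 + 6084} = - \frac{1173}{6082}$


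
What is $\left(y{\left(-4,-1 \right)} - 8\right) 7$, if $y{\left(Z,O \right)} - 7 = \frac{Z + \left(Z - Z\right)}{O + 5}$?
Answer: $-14$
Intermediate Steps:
$y{\left(Z,O \right)} = 7 + \frac{Z}{5 + O}$ ($y{\left(Z,O \right)} = 7 + \frac{Z + \left(Z - Z\right)}{O + 5} = 7 + \frac{Z + 0}{5 + O} = 7 + \frac{Z}{5 + O}$)
$\left(y{\left(-4,-1 \right)} - 8\right) 7 = \left(\frac{35 - 4 + 7 \left(-1\right)}{5 - 1} - 8\right) 7 = \left(\frac{35 - 4 - 7}{4} - 8\right) 7 = \left(\frac{1}{4} \cdot 24 - 8\right) 7 = \left(6 - 8\right) 7 = \left(-2\right) 7 = -14$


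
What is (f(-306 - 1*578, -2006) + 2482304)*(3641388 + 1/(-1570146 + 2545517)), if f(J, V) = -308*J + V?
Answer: 9776314581044968930/975371 ≈ 1.0023e+13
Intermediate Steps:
f(J, V) = V - 308*J
(f(-306 - 1*578, -2006) + 2482304)*(3641388 + 1/(-1570146 + 2545517)) = ((-2006 - 308*(-306 - 1*578)) + 2482304)*(3641388 + 1/(-1570146 + 2545517)) = ((-2006 - 308*(-306 - 578)) + 2482304)*(3641388 + 1/975371) = ((-2006 - 308*(-884)) + 2482304)*(3641388 + 1/975371) = ((-2006 + 272272) + 2482304)*(3551704254949/975371) = (270266 + 2482304)*(3551704254949/975371) = 2752570*(3551704254949/975371) = 9776314581044968930/975371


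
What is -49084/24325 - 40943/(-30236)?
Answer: -69737907/105070100 ≈ -0.66373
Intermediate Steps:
-49084/24325 - 40943/(-30236) = -49084*1/24325 - 40943*(-1/30236) = -7012/3475 + 40943/30236 = -69737907/105070100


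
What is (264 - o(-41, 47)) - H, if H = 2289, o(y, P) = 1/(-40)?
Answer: -80999/40 ≈ -2025.0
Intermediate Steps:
o(y, P) = -1/40
(264 - o(-41, 47)) - H = (264 - 1*(-1/40)) - 1*2289 = (264 + 1/40) - 2289 = 10561/40 - 2289 = -80999/40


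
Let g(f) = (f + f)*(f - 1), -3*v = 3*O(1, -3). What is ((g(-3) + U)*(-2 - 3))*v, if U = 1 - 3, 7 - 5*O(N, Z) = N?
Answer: 132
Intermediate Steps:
O(N, Z) = 7/5 - N/5
U = -2
v = -6/5 (v = -(7/5 - 1/5*1) = -(7/5 - 1/5) = -6/5 ≈ -1.2000)
g(f) = 2*f*(-1 + f) (g(f) = (2*f)*(-1 + f) = 2*f*(-1 + f))
((g(-3) + U)*(-2 - 3))*v = ((2*(-3)*(-1 - 3) - 2)*(-2 - 3))*(-6/5) = ((2*(-3)*(-4) - 2)*(-5))*(-6/5) = ((24 - 2)*(-5))*(-6/5) = (22*(-5))*(-6/5) = -110*(-6/5) = 132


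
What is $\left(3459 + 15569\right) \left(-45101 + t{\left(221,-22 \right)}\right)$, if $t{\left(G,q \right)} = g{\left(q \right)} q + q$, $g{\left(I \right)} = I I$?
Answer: $-1061210588$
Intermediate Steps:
$g{\left(I \right)} = I^{2}$
$t{\left(G,q \right)} = q + q^{3}$ ($t{\left(G,q \right)} = q^{2} q + q = q^{3} + q = q + q^{3}$)
$\left(3459 + 15569\right) \left(-45101 + t{\left(221,-22 \right)}\right) = \left(3459 + 15569\right) \left(-45101 + \left(-22 + \left(-22\right)^{3}\right)\right) = 19028 \left(-45101 - 10670\right) = 19028 \left(-55771\right) = -1061210588$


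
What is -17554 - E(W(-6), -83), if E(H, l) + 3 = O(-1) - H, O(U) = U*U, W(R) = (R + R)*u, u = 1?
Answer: -17564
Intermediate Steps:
W(R) = 2*R (W(R) = (R + R)*1 = (2*R)*1 = 2*R)
O(U) = U²
E(H, l) = -2 - H (E(H, l) = -3 + ((-1)² - H) = -3 + (1 - H) = -2 - H)
-17554 - E(W(-6), -83) = -17554 - (-2 - 2*(-6)) = -17554 - (-2 - 1*(-12)) = -17554 - (-2 + 12) = -17554 - 1*10 = -17554 - 10 = -17564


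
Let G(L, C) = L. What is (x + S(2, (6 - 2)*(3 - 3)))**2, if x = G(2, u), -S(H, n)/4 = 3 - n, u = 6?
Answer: 100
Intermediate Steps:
S(H, n) = -12 + 4*n (S(H, n) = -4*(3 - n) = -12 + 4*n)
x = 2
(x + S(2, (6 - 2)*(3 - 3)))**2 = (2 + (-12 + 4*((6 - 2)*(3 - 3))))**2 = (2 + (-12 + 4*(4*0)))**2 = (2 + (-12 + 4*0))**2 = (2 + (-12 + 0))**2 = (2 - 12)**2 = (-10)**2 = 100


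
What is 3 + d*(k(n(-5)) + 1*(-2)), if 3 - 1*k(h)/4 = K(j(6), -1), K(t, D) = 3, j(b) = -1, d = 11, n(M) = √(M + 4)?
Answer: -19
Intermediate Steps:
n(M) = √(4 + M)
k(h) = 0 (k(h) = 12 - 4*3 = 12 - 12 = 0)
3 + d*(k(n(-5)) + 1*(-2)) = 3 + 11*(0 + 1*(-2)) = 3 + 11*(0 - 2) = 3 + 11*(-2) = 3 - 22 = -19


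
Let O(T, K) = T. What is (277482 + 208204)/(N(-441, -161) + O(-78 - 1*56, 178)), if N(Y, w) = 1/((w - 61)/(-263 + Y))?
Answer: -26955573/7261 ≈ -3712.4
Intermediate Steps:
N(Y, w) = (-263 + Y)/(-61 + w) (N(Y, w) = 1/((-61 + w)/(-263 + Y)) = (-263 + Y)/(-61 + w))
(277482 + 208204)/(N(-441, -161) + O(-78 - 1*56, 178)) = (277482 + 208204)/((-263 - 441)/(-61 - 161) + (-78 - 1*56)) = 485686/(-704/(-222) + (-78 - 56)) = 485686/(-1/222*(-704) - 134) = 485686/(352/111 - 134) = 485686/(-14522/111) = 485686*(-111/14522) = -26955573/7261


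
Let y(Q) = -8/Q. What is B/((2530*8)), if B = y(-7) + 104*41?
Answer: 1866/8855 ≈ 0.21073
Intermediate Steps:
B = 29856/7 (B = -8/(-7) + 104*41 = -8*(-1/7) + 4264 = 8/7 + 4264 = 29856/7 ≈ 4265.1)
B/((2530*8)) = 29856/(7*((2530*8))) = (29856/7)/20240 = (29856/7)*(1/20240) = 1866/8855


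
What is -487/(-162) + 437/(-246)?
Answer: 4084/3321 ≈ 1.2297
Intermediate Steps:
-487/(-162) + 437/(-246) = -487*(-1/162) + 437*(-1/246) = 487/162 - 437/246 = 4084/3321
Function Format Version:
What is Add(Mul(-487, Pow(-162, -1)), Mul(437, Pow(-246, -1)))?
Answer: Rational(4084, 3321) ≈ 1.2297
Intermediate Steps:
Add(Mul(-487, Pow(-162, -1)), Mul(437, Pow(-246, -1))) = Add(Mul(-487, Rational(-1, 162)), Mul(437, Rational(-1, 246))) = Add(Rational(487, 162), Rational(-437, 246)) = Rational(4084, 3321)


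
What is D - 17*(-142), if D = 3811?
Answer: 6225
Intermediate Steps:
D - 17*(-142) = 3811 - 17*(-142) = 3811 + 2414 = 6225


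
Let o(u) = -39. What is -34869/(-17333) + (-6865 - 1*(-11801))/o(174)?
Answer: -84195797/675987 ≈ -124.55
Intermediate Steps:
-34869/(-17333) + (-6865 - 1*(-11801))/o(174) = -34869/(-17333) + (-6865 - 1*(-11801))/(-39) = -34869*(-1/17333) + (-6865 + 11801)*(-1/39) = 34869/17333 + 4936*(-1/39) = 34869/17333 - 4936/39 = -84195797/675987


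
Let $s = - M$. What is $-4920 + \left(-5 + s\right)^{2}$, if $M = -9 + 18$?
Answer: $-4724$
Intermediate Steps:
$M = 9$
$s = -9$ ($s = \left(-1\right) 9 = -9$)
$-4920 + \left(-5 + s\right)^{2} = -4920 + \left(-5 - 9\right)^{2} = -4920 + \left(-14\right)^{2} = -4920 + 196 = -4724$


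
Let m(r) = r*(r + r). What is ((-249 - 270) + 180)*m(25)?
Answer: -423750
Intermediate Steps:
m(r) = 2*r**2 (m(r) = r*(2*r) = 2*r**2)
((-249 - 270) + 180)*m(25) = ((-249 - 270) + 180)*(2*25**2) = (-519 + 180)*(2*625) = -339*1250 = -423750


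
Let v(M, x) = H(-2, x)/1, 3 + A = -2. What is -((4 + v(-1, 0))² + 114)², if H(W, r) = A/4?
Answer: -3783025/256 ≈ -14777.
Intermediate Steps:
A = -5 (A = -3 - 2 = -5)
H(W, r) = -5/4
v(M, x) = -5/4 (v(M, x) = -5/4/1 = -5/4*1 = -5/4)
-((4 + v(-1, 0))² + 114)² = -((4 - 5/4)² + 114)² = -((11/4)² + 114)² = -(121/16 + 114)² = -(1945/16)² = -1*3783025/256 = -3783025/256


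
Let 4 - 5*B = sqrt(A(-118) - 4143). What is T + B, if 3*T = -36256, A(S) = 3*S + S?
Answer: -181268/15 - I*sqrt(4615)/5 ≈ -12085.0 - 13.587*I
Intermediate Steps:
A(S) = 4*S
T = -36256/3 (T = (1/3)*(-36256) = -36256/3 ≈ -12085.)
B = 4/5 - I*sqrt(4615)/5 (B = 4/5 - sqrt(4*(-118) - 4143)/5 = 4/5 - sqrt(-472 - 4143)/5 = 4/5 - I*sqrt(4615)/5 ≈ 0.8 - 13.587*I)
T + B = -36256/3 + (4/5 - I*sqrt(4615)/5) = -181268/15 - I*sqrt(4615)/5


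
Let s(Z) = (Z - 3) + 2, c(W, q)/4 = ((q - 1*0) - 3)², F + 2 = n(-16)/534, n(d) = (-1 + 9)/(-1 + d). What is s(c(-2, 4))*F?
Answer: -9082/1513 ≈ -6.0026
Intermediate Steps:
n(d) = 8/(-1 + d)
F = -9082/4539 (F = -2 + (8/(-1 - 16))/534 = -2 + (8/(-17))*(1/534) = -2 + (8*(-1/17))*(1/534) = -2 - 8/17*1/534 = -2 - 4/4539 = -9082/4539 ≈ -2.0009)
c(W, q) = 4*(-3 + q)² (c(W, q) = 4*((q - 1*0) - 3)² = 4*((q + 0) - 3)² = 4*(q - 3)² = 4*(-3 + q)²)
s(Z) = -1 + Z (s(Z) = (-3 + Z) + 2 = -1 + Z)
s(c(-2, 4))*F = (-1 + 4*(-3 + 4)²)*(-9082/4539) = (-1 + 4*1²)*(-9082/4539) = (-1 + 4*1)*(-9082/4539) = (-1 + 4)*(-9082/4539) = 3*(-9082/4539) = -9082/1513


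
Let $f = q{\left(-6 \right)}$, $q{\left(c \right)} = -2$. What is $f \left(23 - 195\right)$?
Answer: $344$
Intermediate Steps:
$f = -2$
$f \left(23 - 195\right) = - 2 \left(23 - 195\right) = \left(-2\right) \left(-172\right) = 344$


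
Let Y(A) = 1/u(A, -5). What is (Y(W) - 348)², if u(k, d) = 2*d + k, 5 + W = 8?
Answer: 5938969/49 ≈ 1.2120e+5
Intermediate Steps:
W = 3 (W = -5 + 8 = 3)
u(k, d) = k + 2*d
Y(A) = 1/(-10 + A) (Y(A) = 1/(A + 2*(-5)) = 1/(A - 10) = 1/(-10 + A))
(Y(W) - 348)² = (1/(-10 + 3) - 348)² = (1/(-7) - 348)² = (-⅐ - 348)² = (-2437/7)² = 5938969/49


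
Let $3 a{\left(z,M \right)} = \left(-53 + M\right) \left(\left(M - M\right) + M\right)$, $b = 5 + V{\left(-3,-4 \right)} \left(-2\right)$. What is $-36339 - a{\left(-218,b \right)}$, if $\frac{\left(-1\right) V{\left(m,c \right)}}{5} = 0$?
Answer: $-36259$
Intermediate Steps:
$V{\left(m,c \right)} = 0$ ($V{\left(m,c \right)} = \left(-5\right) 0 = 0$)
$b = 5$ ($b = 5 + 0 \left(-2\right) = 5 + 0 = 5$)
$a{\left(z,M \right)} = \frac{M \left(-53 + M\right)}{3}$ ($a{\left(z,M \right)} = \frac{\left(-53 + M\right) \left(\left(M - M\right) + M\right)}{3} = \frac{\left(-53 + M\right) \left(0 + M\right)}{3} = \frac{\left(-53 + M\right) M}{3} = \frac{M \left(-53 + M\right)}{3}$)
$-36339 - a{\left(-218,b \right)} = -36339 - \frac{1}{3} \cdot 5 \left(-53 + 5\right) = -36339 - \frac{1}{3} \cdot 5 \left(-48\right) = -36339 - -80 = -36339 + 80 = -36259$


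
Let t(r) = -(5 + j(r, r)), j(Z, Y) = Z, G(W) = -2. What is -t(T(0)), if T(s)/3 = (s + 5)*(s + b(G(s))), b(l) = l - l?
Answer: 5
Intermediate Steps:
b(l) = 0
T(s) = 3*s*(5 + s) (T(s) = 3*((s + 5)*(s + 0)) = 3*((5 + s)*s) = 3*(s*(5 + s)) = 3*s*(5 + s))
t(r) = -5 - r (t(r) = -(5 + r) = -5 - r)
-t(T(0)) = -(-5 - 3*0*(5 + 0)) = -(-5 - 3*0*5) = -(-5 - 1*0) = -(-5 + 0) = -1*(-5) = 5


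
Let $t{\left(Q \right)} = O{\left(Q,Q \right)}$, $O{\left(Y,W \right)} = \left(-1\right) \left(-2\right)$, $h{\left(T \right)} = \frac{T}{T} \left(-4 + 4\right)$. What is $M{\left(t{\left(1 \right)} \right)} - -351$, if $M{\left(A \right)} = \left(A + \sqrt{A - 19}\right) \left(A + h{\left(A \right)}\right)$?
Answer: $355 + 2 i \sqrt{17} \approx 355.0 + 8.2462 i$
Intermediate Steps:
$h{\left(T \right)} = 0$ ($h{\left(T \right)} = 1 \cdot 0 = 0$)
$O{\left(Y,W \right)} = 2$
$t{\left(Q \right)} = 2$
$M{\left(A \right)} = A \left(A + \sqrt{-19 + A}\right)$ ($M{\left(A \right)} = \left(A + \sqrt{A - 19}\right) \left(A + 0\right) = \left(A + \sqrt{-19 + A}\right) A = A \left(A + \sqrt{-19 + A}\right)$)
$M{\left(t{\left(1 \right)} \right)} - -351 = 2 \left(2 + \sqrt{-19 + 2}\right) - -351 = 2 \left(2 + \sqrt{-17}\right) + 351 = 2 \left(2 + i \sqrt{17}\right) + 351 = \left(4 + 2 i \sqrt{17}\right) + 351 = 355 + 2 i \sqrt{17}$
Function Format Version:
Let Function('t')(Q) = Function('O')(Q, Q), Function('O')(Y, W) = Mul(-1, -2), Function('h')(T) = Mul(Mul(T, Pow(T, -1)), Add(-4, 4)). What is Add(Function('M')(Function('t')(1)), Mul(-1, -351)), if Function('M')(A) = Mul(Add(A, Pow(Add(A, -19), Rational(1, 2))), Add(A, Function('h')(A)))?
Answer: Add(355, Mul(2, I, Pow(17, Rational(1, 2)))) ≈ Add(355.00, Mul(8.2462, I))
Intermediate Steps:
Function('h')(T) = 0 (Function('h')(T) = Mul(1, 0) = 0)
Function('O')(Y, W) = 2
Function('t')(Q) = 2
Function('M')(A) = Mul(A, Add(A, Pow(Add(-19, A), Rational(1, 2)))) (Function('M')(A) = Mul(Add(A, Pow(Add(A, -19), Rational(1, 2))), Add(A, 0)) = Mul(Add(A, Pow(Add(-19, A), Rational(1, 2))), A) = Mul(A, Add(A, Pow(Add(-19, A), Rational(1, 2)))))
Add(Function('M')(Function('t')(1)), Mul(-1, -351)) = Add(Mul(2, Add(2, Pow(Add(-19, 2), Rational(1, 2)))), Mul(-1, -351)) = Add(Mul(2, Add(2, Pow(-17, Rational(1, 2)))), 351) = Add(Mul(2, Add(2, Mul(I, Pow(17, Rational(1, 2))))), 351) = Add(Add(4, Mul(2, I, Pow(17, Rational(1, 2)))), 351) = Add(355, Mul(2, I, Pow(17, Rational(1, 2))))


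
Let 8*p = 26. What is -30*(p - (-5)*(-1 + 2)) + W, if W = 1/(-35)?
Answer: -17327/70 ≈ -247.53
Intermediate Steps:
p = 13/4 (p = (⅛)*26 = 13/4 ≈ 3.2500)
W = -1/35 ≈ -0.028571
-30*(p - (-5)*(-1 + 2)) + W = -30*(13/4 - (-5)*(-1 + 2)) - 1/35 = -30*(13/4 - (-5)) - 1/35 = -30*(13/4 - 1*(-5)) - 1/35 = -30*(13/4 + 5) - 1/35 = -30*33/4 - 1/35 = -495/2 - 1/35 = -17327/70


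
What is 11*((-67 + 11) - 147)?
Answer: -2233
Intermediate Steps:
11*((-67 + 11) - 147) = 11*(-56 - 147) = 11*(-203) = -2233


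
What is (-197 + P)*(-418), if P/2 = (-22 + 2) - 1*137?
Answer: 213598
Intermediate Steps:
P = -314 (P = 2*((-22 + 2) - 1*137) = 2*(-20 - 137) = 2*(-157) = -314)
(-197 + P)*(-418) = (-197 - 314)*(-418) = -511*(-418) = 213598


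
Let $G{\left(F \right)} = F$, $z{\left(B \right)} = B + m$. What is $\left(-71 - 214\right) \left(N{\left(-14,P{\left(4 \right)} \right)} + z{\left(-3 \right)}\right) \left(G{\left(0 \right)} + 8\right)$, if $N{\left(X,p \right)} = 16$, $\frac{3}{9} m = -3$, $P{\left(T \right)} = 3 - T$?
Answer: $-9120$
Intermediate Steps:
$m = -9$ ($m = 3 \left(-3\right) = -9$)
$z{\left(B \right)} = -9 + B$ ($z{\left(B \right)} = B - 9 = -9 + B$)
$\left(-71 - 214\right) \left(N{\left(-14,P{\left(4 \right)} \right)} + z{\left(-3 \right)}\right) \left(G{\left(0 \right)} + 8\right) = \left(-71 - 214\right) \left(16 - 12\right) \left(0 + 8\right) = - 285 \left(16 - 12\right) 8 = - 285 \cdot 4 \cdot 8 = \left(-285\right) 32 = -9120$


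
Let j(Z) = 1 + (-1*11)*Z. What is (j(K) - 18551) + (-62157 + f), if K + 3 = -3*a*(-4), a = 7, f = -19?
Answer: -81617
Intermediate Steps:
K = 81 (K = -3 - 3*7*(-4) = -3 - 21*(-4) = -3 + 84 = 81)
j(Z) = 1 - 11*Z
(j(K) - 18551) + (-62157 + f) = ((1 - 11*81) - 18551) + (-62157 - 19) = ((1 - 891) - 18551) - 62176 = (-890 - 18551) - 62176 = -19441 - 62176 = -81617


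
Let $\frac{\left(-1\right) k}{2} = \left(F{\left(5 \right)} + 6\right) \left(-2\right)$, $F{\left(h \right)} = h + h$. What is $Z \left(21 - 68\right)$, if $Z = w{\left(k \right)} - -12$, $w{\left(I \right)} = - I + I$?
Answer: $-564$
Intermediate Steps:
$F{\left(h \right)} = 2 h$
$k = 64$ ($k = - 2 \left(2 \cdot 5 + 6\right) \left(-2\right) = - 2 \left(10 + 6\right) \left(-2\right) = - 2 \cdot 16 \left(-2\right) = \left(-2\right) \left(-32\right) = 64$)
$w{\left(I \right)} = 0$
$Z = 12$ ($Z = 0 - -12 = 0 + 12 = 12$)
$Z \left(21 - 68\right) = 12 \left(21 - 68\right) = 12 \left(-47\right) = -564$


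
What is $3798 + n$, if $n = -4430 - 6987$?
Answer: $-7619$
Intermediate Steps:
$n = -11417$
$3798 + n = 3798 - 11417 = -7619$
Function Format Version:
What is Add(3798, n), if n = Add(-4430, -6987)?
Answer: -7619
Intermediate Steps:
n = -11417
Add(3798, n) = Add(3798, -11417) = -7619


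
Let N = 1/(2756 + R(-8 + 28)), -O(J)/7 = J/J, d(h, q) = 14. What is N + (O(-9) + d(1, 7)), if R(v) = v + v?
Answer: 19573/2796 ≈ 7.0004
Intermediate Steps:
R(v) = 2*v
O(J) = -7 (O(J) = -7*J/J = -7*1 = -7)
N = 1/2796 (N = 1/(2756 + 2*(-8 + 28)) = 1/(2756 + 2*20) = 1/(2756 + 40) = 1/2796 ≈ 0.00035765)
N + (O(-9) + d(1, 7)) = 1/2796 + (-7 + 14) = 1/2796 + 7 = 19573/2796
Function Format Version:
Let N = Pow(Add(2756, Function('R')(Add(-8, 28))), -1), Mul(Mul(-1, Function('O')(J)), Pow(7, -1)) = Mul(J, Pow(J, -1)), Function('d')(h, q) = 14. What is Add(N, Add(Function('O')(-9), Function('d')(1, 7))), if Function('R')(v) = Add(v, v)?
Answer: Rational(19573, 2796) ≈ 7.0004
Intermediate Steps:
Function('R')(v) = Mul(2, v)
Function('O')(J) = -7 (Function('O')(J) = Mul(-7, Mul(J, Pow(J, -1))) = Mul(-7, 1) = -7)
N = Rational(1, 2796) (N = Pow(Add(2756, Mul(2, Add(-8, 28))), -1) = Pow(Add(2756, Mul(2, 20)), -1) = Pow(Add(2756, 40), -1) = Pow(2796, -1) = Rational(1, 2796) ≈ 0.00035765)
Add(N, Add(Function('O')(-9), Function('d')(1, 7))) = Add(Rational(1, 2796), Add(-7, 14)) = Add(Rational(1, 2796), 7) = Rational(19573, 2796)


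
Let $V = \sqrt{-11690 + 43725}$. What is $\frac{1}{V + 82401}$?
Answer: $\frac{82401}{6789892766} - \frac{\sqrt{32035}}{6789892766} \approx 1.2109 \cdot 10^{-5}$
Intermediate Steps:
$V = \sqrt{32035} \approx 178.98$
$\frac{1}{V + 82401} = \frac{1}{\sqrt{32035} + 82401} = \frac{1}{82401 + \sqrt{32035}}$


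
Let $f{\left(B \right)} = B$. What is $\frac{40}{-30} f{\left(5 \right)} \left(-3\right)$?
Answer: $20$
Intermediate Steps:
$\frac{40}{-30} f{\left(5 \right)} \left(-3\right) = \frac{40}{-30} \cdot 5 \left(-3\right) = 40 \left(- \frac{1}{30}\right) 5 \left(-3\right) = \left(- \frac{4}{3}\right) 5 \left(-3\right) = \left(- \frac{20}{3}\right) \left(-3\right) = 20$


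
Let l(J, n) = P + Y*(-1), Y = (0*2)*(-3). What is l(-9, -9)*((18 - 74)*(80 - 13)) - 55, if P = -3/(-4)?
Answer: -2869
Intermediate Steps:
Y = 0 (Y = 0*(-3) = 0)
P = 3/4 (P = -3*(-1/4) = 3/4 ≈ 0.75000)
l(J, n) = 3/4 (l(J, n) = 3/4 + 0*(-1) = 3/4 + 0 = 3/4)
l(-9, -9)*((18 - 74)*(80 - 13)) - 55 = 3*((18 - 74)*(80 - 13))/4 - 55 = 3*(-56*67)/4 - 55 = (3/4)*(-3752) - 55 = -2814 - 55 = -2869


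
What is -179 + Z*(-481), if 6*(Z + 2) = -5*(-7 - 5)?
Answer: -4027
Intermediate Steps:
Z = 8 (Z = -2 + (-5*(-7 - 5))/6 = -2 + (-5*(-12))/6 = -2 + (⅙)*60 = -2 + 10 = 8)
-179 + Z*(-481) = -179 + 8*(-481) = -179 - 3848 = -4027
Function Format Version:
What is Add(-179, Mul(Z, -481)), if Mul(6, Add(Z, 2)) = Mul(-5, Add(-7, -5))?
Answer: -4027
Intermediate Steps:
Z = 8 (Z = Add(-2, Mul(Rational(1, 6), Mul(-5, Add(-7, -5)))) = Add(-2, Mul(Rational(1, 6), Mul(-5, -12))) = Add(-2, Mul(Rational(1, 6), 60)) = Add(-2, 10) = 8)
Add(-179, Mul(Z, -481)) = Add(-179, Mul(8, -481)) = Add(-179, -3848) = -4027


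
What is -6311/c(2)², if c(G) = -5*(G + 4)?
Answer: -6311/900 ≈ -7.0122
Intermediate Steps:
c(G) = -20 - 5*G (c(G) = -5*(4 + G) = -20 - 5*G)
-6311/c(2)² = -6311/(-20 - 5*2)² = -6311/(-20 - 10)² = -6311/((-30)²) = -6311/900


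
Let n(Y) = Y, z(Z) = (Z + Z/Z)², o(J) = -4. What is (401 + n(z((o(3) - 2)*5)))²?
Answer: 1542564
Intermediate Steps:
z(Z) = (1 + Z)² (z(Z) = (Z + 1)² = (1 + Z)²)
(401 + n(z((o(3) - 2)*5)))² = (401 + (1 + (-4 - 2)*5)²)² = (401 + (1 - 6*5)²)² = (401 + (1 - 30)²)² = (401 + (-29)²)² = (401 + 841)² = 1242² = 1542564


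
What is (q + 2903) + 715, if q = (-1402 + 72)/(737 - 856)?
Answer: 61696/17 ≈ 3629.2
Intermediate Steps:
q = 190/17 (q = -1330/(-119) = -1330*(-1/119) = 190/17 ≈ 11.176)
(q + 2903) + 715 = (190/17 + 2903) + 715 = 49541/17 + 715 = 61696/17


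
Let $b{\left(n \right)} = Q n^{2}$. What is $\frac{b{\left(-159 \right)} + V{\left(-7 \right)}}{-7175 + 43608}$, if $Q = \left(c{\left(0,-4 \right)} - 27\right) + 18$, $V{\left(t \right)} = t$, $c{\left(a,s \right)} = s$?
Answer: $- \frac{328660}{36433} \approx -9.0209$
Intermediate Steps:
$Q = -13$ ($Q = \left(-4 - 27\right) + 18 = -31 + 18 = -13$)
$b{\left(n \right)} = - 13 n^{2}$
$\frac{b{\left(-159 \right)} + V{\left(-7 \right)}}{-7175 + 43608} = \frac{- 13 \left(-159\right)^{2} - 7}{-7175 + 43608} = \frac{\left(-13\right) 25281 - 7}{36433} = \left(-328653 - 7\right) \frac{1}{36433} = \left(-328660\right) \frac{1}{36433} = - \frac{328660}{36433}$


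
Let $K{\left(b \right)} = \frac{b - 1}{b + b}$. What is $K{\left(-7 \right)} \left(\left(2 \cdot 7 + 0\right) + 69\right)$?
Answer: $\frac{332}{7} \approx 47.429$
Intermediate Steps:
$K{\left(b \right)} = \frac{-1 + b}{2 b}$
$K{\left(-7 \right)} \left(\left(2 \cdot 7 + 0\right) + 69\right) = \frac{-1 - 7}{2 \left(-7\right)} \left(\left(2 \cdot 7 + 0\right) + 69\right) = \frac{1}{2} \left(- \frac{1}{7}\right) \left(-8\right) \left(\left(14 + 0\right) + 69\right) = \frac{4 \left(14 + 69\right)}{7} = \frac{4}{7} \cdot 83 = \frac{332}{7}$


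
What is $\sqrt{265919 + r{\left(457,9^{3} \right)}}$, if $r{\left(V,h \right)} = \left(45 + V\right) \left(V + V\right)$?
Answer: $\sqrt{724747} \approx 851.32$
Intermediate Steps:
$r{\left(V,h \right)} = 2 V \left(45 + V\right)$ ($r{\left(V,h \right)} = \left(45 + V\right) 2 V = 2 V \left(45 + V\right)$)
$\sqrt{265919 + r{\left(457,9^{3} \right)}} = \sqrt{265919 + 2 \cdot 457 \left(45 + 457\right)} = \sqrt{265919 + 2 \cdot 457 \cdot 502} = \sqrt{265919 + 458828} = \sqrt{724747}$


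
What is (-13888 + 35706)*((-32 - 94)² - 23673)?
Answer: -170114946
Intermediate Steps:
(-13888 + 35706)*((-32 - 94)² - 23673) = 21818*((-126)² - 23673) = 21818*(15876 - 23673) = 21818*(-7797) = -170114946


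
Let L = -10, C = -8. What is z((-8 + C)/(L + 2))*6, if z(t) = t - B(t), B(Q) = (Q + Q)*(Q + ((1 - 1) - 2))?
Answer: 12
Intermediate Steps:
B(Q) = 2*Q*(-2 + Q) (B(Q) = (2*Q)*(Q + (0 - 2)) = (2*Q)*(Q - 2) = (2*Q)*(-2 + Q) = 2*Q*(-2 + Q))
z(t) = t - 2*t*(-2 + t)
z((-8 + C)/(L + 2))*6 = (((-8 - 8)/(-10 + 2))*(5 - 2*(-8 - 8)/(-10 + 2)))*6 = ((-16/(-8))*(5 - (-32)/(-8)))*6 = ((-16*(-⅛))*(5 - (-32)*(-1)/8))*6 = (2*(5 - 2*2))*6 = (2*(5 - 4))*6 = (2*1)*6 = 2*6 = 12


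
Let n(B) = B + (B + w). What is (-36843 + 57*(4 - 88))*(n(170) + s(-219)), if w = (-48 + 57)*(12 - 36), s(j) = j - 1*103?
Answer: 8242938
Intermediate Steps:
s(j) = -103 + j (s(j) = j - 103 = -103 + j)
w = -216 (w = 9*(-24) = -216)
n(B) = -216 + 2*B (n(B) = B + (B - 216) = B + (-216 + B) = -216 + 2*B)
(-36843 + 57*(4 - 88))*(n(170) + s(-219)) = (-36843 + 57*(4 - 88))*((-216 + 2*170) + (-103 - 219)) = (-36843 + 57*(-84))*((-216 + 340) - 322) = (-36843 - 4788)*(124 - 322) = -41631*(-198) = 8242938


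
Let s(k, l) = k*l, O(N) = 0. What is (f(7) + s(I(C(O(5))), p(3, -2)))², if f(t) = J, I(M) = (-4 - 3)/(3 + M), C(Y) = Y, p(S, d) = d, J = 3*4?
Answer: 2500/9 ≈ 277.78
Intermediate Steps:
J = 12
I(M) = -7/(3 + M)
f(t) = 12
(f(7) + s(I(C(O(5))), p(3, -2)))² = (12 - 7/(3 + 0)*(-2))² = (12 - 7/3*(-2))² = (12 + 14/3)² = (50/3)² = 2500/9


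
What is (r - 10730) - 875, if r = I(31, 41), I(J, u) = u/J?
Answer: -359714/31 ≈ -11604.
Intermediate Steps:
r = 41/31 ≈ 1.3226
(r - 10730) - 875 = (41/31 - 10730) - 875 = -332589/31 - 875 = -359714/31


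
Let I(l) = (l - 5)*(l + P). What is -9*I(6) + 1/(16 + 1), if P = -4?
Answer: -305/17 ≈ -17.941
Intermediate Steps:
I(l) = (-5 + l)*(-4 + l) (I(l) = (l - 5)*(l - 4) = (-5 + l)*(-4 + l))
-9*I(6) + 1/(16 + 1) = -9*(20 + 6² - 9*6) + 1/(16 + 1) = -9*(20 + 36 - 54) + 1/17 = -9*2 + 1/17 = -18 + 1/17 = -305/17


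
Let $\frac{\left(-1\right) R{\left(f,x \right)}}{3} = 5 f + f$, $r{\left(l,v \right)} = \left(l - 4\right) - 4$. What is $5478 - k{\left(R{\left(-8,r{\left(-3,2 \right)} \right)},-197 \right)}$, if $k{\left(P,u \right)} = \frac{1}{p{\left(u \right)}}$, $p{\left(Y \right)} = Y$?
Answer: $\frac{1079167}{197} \approx 5478.0$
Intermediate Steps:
$r{\left(l,v \right)} = -8 + l$ ($r{\left(l,v \right)} = \left(-4 + l\right) - 4 = -8 + l$)
$R{\left(f,x \right)} = - 18 f$ ($R{\left(f,x \right)} = - 3 \left(5 f + f\right) = - 3 \cdot 6 f = - 18 f$)
$k{\left(P,u \right)} = \frac{1}{u}$
$5478 - k{\left(R{\left(-8,r{\left(-3,2 \right)} \right)},-197 \right)} = 5478 - \frac{1}{-197} = 5478 - - \frac{1}{197} = 5478 + \frac{1}{197} = \frac{1079167}{197}$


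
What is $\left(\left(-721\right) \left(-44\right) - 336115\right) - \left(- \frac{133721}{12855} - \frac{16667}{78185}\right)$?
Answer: $- \frac{61184607525151}{201013635} \approx -3.0438 \cdot 10^{5}$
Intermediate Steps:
$\left(\left(-721\right) \left(-44\right) - 336115\right) - \left(- \frac{133721}{12855} - \frac{16667}{78185}\right) = \left(31724 - 336115\right) - - \frac{2133846134}{201013635} = -304391 + \left(\frac{16667}{78185} + \frac{133721}{12855}\right) = -304391 + \frac{2133846134}{201013635} = - \frac{61184607525151}{201013635}$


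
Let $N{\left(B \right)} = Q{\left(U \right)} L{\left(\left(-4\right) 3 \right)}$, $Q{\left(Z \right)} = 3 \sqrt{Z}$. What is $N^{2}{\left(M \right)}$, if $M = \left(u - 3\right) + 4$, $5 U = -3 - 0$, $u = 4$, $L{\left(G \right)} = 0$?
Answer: $0$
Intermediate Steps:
$U = - \frac{3}{5}$ ($U = \frac{-3 - 0}{5} = \frac{-3 + 0}{5} = \frac{1}{5} \left(-3\right) = - \frac{3}{5} \approx -0.6$)
$M = 5$ ($M = \left(4 - 3\right) + 4 = 1 + 4 = 5$)
$N{\left(B \right)} = 0$ ($N{\left(B \right)} = 3 \sqrt{- \frac{3}{5}} \cdot 0 = 3 \frac{i \sqrt{15}}{5} \cdot 0 = \frac{3 i \sqrt{15}}{5} \cdot 0 = 0$)
$N^{2}{\left(M \right)} = 0^{2} = 0$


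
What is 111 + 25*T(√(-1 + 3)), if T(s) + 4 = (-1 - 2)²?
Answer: 236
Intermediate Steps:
T(s) = 5 (T(s) = -4 + (-1 - 2)² = -4 + (-3)² = -4 + 9 = 5)
111 + 25*T(√(-1 + 3)) = 111 + 25*5 = 111 + 125 = 236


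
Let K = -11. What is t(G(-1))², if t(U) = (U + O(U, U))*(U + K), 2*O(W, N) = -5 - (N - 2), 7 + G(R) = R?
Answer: 43681/4 ≈ 10920.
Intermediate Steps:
G(R) = -7 + R
O(W, N) = -3/2 - N/2 (O(W, N) = (-5 - (N - 2))/2 = (-5 - (-2 + N))/2 = (-5 + (2 - N))/2 = (-3 - N)/2 = -3/2 - N/2)
t(U) = (-11 + U)*(-3/2 + U/2) (t(U) = (U + (-3/2 - U/2))*(U - 11) = (-3/2 + U/2)*(-11 + U) = (-11 + U)*(-3/2 + U/2))
t(G(-1))² = (33/2 + (-7 - 1)²/2 - 7*(-7 - 1))² = (33/2 + (½)*(-8)² - 7*(-8))² = (33/2 + (½)*64 + 56)² = (33/2 + 32 + 56)² = (209/2)² = 43681/4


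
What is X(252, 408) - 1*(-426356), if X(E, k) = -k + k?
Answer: 426356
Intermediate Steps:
X(E, k) = 0
X(252, 408) - 1*(-426356) = 0 - 1*(-426356) = 0 + 426356 = 426356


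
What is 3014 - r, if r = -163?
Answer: 3177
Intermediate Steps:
3014 - r = 3014 - 1*(-163) = 3014 + 163 = 3177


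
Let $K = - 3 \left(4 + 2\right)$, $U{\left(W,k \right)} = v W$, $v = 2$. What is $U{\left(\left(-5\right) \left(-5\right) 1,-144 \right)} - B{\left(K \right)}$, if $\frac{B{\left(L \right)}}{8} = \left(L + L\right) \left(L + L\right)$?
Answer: $-10318$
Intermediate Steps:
$U{\left(W,k \right)} = 2 W$
$K = -18$ ($K = \left(-3\right) 6 = -18$)
$B{\left(L \right)} = 32 L^{2}$ ($B{\left(L \right)} = 8 \left(L + L\right) \left(L + L\right) = 8 \cdot 2 L 2 L = 8 \cdot 4 L^{2} = 32 L^{2}$)
$U{\left(\left(-5\right) \left(-5\right) 1,-144 \right)} - B{\left(K \right)} = 2 \left(-5\right) \left(-5\right) 1 - 32 \left(-18\right)^{2} = 2 \cdot 25 \cdot 1 - 32 \cdot 324 = 2 \cdot 25 - 10368 = 50 - 10368 = -10318$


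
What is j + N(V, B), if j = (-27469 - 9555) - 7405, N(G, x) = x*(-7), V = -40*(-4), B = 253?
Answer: -46200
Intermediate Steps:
V = 160
N(G, x) = -7*x
j = -44429 (j = -37024 - 7405 = -44429)
j + N(V, B) = -44429 - 7*253 = -44429 - 1771 = -46200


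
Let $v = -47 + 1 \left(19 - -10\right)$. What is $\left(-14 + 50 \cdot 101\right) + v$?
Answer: $5018$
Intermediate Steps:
$v = -18$ ($v = -47 + 1 \left(19 + 10\right) = -47 + 1 \cdot 29 = -47 + 29 = -18$)
$\left(-14 + 50 \cdot 101\right) + v = \left(-14 + 50 \cdot 101\right) - 18 = \left(-14 + 5050\right) - 18 = 5036 - 18 = 5018$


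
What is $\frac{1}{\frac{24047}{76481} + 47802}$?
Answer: $\frac{76481}{3655968809} \approx 2.0919 \cdot 10^{-5}$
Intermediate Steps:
$\frac{1}{\frac{24047}{76481} + 47802} = \frac{1}{\frac{3655968809}{76481}} = \frac{76481}{3655968809}$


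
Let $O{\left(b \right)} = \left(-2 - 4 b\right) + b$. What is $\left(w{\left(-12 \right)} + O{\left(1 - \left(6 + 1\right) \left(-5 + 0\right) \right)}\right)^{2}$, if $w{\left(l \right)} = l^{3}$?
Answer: $3378244$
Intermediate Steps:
$O{\left(b \right)} = -2 - 3 b$
$\left(w{\left(-12 \right)} + O{\left(1 - \left(6 + 1\right) \left(-5 + 0\right) \right)}\right)^{2} = \left(\left(-12\right)^{3} - \left(2 + 3 \left(1 - \left(6 + 1\right) \left(-5 + 0\right)\right)\right)\right)^{2} = \left(-1728 - \left(2 + 3 \left(1 - 7 \left(-5\right)\right)\right)\right)^{2} = \left(-1728 - \left(2 + 3 \left(1 - -35\right)\right)\right)^{2} = \left(-1728 - \left(2 + 3 \left(1 + 35\right)\right)\right)^{2} = \left(-1728 - 110\right)^{2} = \left(-1838\right)^{2} = 3378244$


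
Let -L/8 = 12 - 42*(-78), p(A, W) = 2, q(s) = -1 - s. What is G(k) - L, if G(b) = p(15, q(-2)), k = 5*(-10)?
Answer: 26306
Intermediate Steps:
k = -50
G(b) = 2
L = -26304 (L = -8*(12 - 42*(-78)) = -8*(12 + 3276) = -8*3288 = -26304)
G(k) - L = 2 - 1*(-26304) = 2 + 26304 = 26306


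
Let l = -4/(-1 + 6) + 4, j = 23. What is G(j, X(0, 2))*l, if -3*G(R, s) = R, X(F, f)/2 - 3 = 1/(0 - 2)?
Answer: -368/15 ≈ -24.533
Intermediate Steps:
X(F, f) = 5 (X(F, f) = 6 + 2/(0 - 2) = 6 + 2/(-2) = 6 + 2*(-1/2) = 6 - 1 = 5)
G(R, s) = -R/3
l = 16/5 (l = -4/5 + 4 = 16/5 ≈ 3.2000)
G(j, X(0, 2))*l = -1/3*23*(16/5) = -23/3*16/5 = -368/15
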